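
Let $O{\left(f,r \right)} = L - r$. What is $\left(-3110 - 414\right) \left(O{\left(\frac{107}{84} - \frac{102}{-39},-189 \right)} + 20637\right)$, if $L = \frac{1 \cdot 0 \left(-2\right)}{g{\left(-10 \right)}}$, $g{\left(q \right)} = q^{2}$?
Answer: $-73390824$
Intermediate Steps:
$L = 0$ ($L = \frac{1 \cdot 0 \left(-2\right)}{\left(-10\right)^{2}} = \frac{0 \left(-2\right)}{100} = 0 \cdot \frac{1}{100} = 0$)
$O{\left(f,r \right)} = - r$ ($O{\left(f,r \right)} = 0 - r = - r$)
$\left(-3110 - 414\right) \left(O{\left(\frac{107}{84} - \frac{102}{-39},-189 \right)} + 20637\right) = \left(-3110 - 414\right) \left(\left(-1\right) \left(-189\right) + 20637\right) = - 3524 \left(189 + 20637\right) = \left(-3524\right) 20826 = -73390824$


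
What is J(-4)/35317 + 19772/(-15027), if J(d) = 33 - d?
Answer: -697731725/530708559 ≈ -1.3147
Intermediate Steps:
J(-4)/35317 + 19772/(-15027) = (33 - 1*(-4))/35317 + 19772/(-15027) = (33 + 4)*(1/35317) + 19772*(-1/15027) = 37*(1/35317) - 19772/15027 = 37/35317 - 19772/15027 = -697731725/530708559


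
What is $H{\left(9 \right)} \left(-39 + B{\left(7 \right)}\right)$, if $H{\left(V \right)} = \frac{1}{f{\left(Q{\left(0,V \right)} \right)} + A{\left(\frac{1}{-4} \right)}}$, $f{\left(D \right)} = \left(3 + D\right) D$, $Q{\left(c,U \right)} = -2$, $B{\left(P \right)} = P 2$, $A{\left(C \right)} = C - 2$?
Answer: $\frac{100}{17} \approx 5.8824$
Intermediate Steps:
$A{\left(C \right)} = -2 + C$
$B{\left(P \right)} = 2 P$
$f{\left(D \right)} = D \left(3 + D\right)$
$H{\left(V \right)} = - \frac{4}{17}$ ($H{\left(V \right)} = \frac{1}{- 2 \left(3 - 2\right) - \left(2 - \frac{1}{-4}\right)} = \frac{1}{\left(-2\right) 1 - \frac{9}{4}} = \frac{1}{-2 - \frac{9}{4}} = \frac{1}{- \frac{17}{4}} = - \frac{4}{17}$)
$H{\left(9 \right)} \left(-39 + B{\left(7 \right)}\right) = - \frac{4 \left(-39 + 2 \cdot 7\right)}{17} = - \frac{4 \left(-39 + 14\right)}{17} = \left(- \frac{4}{17}\right) \left(-25\right) = \frac{100}{17}$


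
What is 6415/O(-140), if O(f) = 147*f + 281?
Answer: -6415/20299 ≈ -0.31603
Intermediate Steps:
O(f) = 281 + 147*f
6415/O(-140) = 6415/(281 + 147*(-140)) = 6415/(281 - 20580) = 6415/(-20299) = 6415*(-1/20299) = -6415/20299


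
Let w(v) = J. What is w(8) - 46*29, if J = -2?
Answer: -1336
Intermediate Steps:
w(v) = -2
w(8) - 46*29 = -2 - 46*29 = -2 - 1334 = -1336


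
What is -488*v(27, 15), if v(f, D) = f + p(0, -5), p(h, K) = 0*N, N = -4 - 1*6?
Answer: -13176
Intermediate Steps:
N = -10 (N = -4 - 6 = -10)
p(h, K) = 0 (p(h, K) = 0*(-10) = 0)
v(f, D) = f (v(f, D) = f + 0 = f)
-488*v(27, 15) = -488*27 = -13176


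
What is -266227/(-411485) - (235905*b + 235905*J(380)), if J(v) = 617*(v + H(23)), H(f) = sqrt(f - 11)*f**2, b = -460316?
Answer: 21924151100191027/411485 - 153995481330*sqrt(3) ≈ -2.1345e+11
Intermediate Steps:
H(f) = f**2*sqrt(-11 + f) (H(f) = sqrt(-11 + f)*f**2 = f**2*sqrt(-11 + f))
J(v) = 617*v + 652786*sqrt(3) (J(v) = 617*(v + 23**2*sqrt(-11 + 23)) = 617*(v + 529*sqrt(12)) = 617*(v + 529*(2*sqrt(3))) = 617*(v + 1058*sqrt(3)) = 617*v + 652786*sqrt(3))
-266227/(-411485) - (235905*b + 235905*J(380)) = -266227/(-411485) - (-53280559680 + 153995481330*sqrt(3)) = -266227*(-1/411485) - (-53280559680 + 153995481330*sqrt(3)) = 266227/411485 - (-53280559680 + 153995481330*sqrt(3)) = 266227/411485 - 235905*(-225856 + 652786*sqrt(3)) = 266227/411485 + (53280559680 - 153995481330*sqrt(3)) = 21924151100191027/411485 - 153995481330*sqrt(3)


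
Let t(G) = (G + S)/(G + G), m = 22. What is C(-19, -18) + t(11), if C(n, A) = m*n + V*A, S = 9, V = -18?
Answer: -1024/11 ≈ -93.091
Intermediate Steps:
t(G) = (9 + G)/(2*G) (t(G) = (G + 9)/(G + G) = (9 + G)/((2*G)) = (9 + G)*(1/(2*G)) = (9 + G)/(2*G))
C(n, A) = -18*A + 22*n (C(n, A) = 22*n - 18*A = -18*A + 22*n)
C(-19, -18) + t(11) = (-18*(-18) + 22*(-19)) + (1/2)*(9 + 11)/11 = (324 - 418) + (1/2)*(1/11)*20 = -94 + 10/11 = -1024/11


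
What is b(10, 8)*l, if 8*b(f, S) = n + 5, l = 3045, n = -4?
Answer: 3045/8 ≈ 380.63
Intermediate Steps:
b(f, S) = ⅛ (b(f, S) = (-4 + 5)/8 = (⅛)*1 = ⅛)
b(10, 8)*l = (⅛)*3045 = 3045/8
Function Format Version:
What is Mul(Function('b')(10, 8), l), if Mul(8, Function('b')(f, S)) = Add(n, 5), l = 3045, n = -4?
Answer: Rational(3045, 8) ≈ 380.63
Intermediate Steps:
Function('b')(f, S) = Rational(1, 8) (Function('b')(f, S) = Mul(Rational(1, 8), Add(-4, 5)) = Mul(Rational(1, 8), 1) = Rational(1, 8))
Mul(Function('b')(10, 8), l) = Mul(Rational(1, 8), 3045) = Rational(3045, 8)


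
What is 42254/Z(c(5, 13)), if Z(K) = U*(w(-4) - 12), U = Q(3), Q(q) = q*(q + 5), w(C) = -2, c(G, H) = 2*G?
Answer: -21127/168 ≈ -125.76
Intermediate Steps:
Q(q) = q*(5 + q)
U = 24 (U = 3*(5 + 3) = 3*8 = 24)
Z(K) = -336 (Z(K) = 24*(-2 - 12) = 24*(-14) = -336)
42254/Z(c(5, 13)) = 42254/(-336) = 42254*(-1/336) = -21127/168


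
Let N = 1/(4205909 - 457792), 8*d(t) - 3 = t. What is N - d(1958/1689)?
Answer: -26330508413/50644556904 ≈ -0.51991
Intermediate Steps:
d(t) = 3/8 + t/8
N = 1/3748117 ≈ 2.6680e-7
N - d(1958/1689) = 1/3748117 - (3/8 + (1958/1689)/8) = 1/3748117 - (3/8 + (1958*(1/1689))/8) = 1/3748117 - (3/8 + (⅛)*(1958/1689)) = 1/3748117 - (3/8 + 979/6756) = 1/3748117 - 1*7025/13512 = 1/3748117 - 7025/13512 = -26330508413/50644556904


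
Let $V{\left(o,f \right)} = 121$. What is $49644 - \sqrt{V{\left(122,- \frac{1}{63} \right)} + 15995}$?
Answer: $49644 - 2 \sqrt{4029} \approx 49517.0$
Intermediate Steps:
$49644 - \sqrt{V{\left(122,- \frac{1}{63} \right)} + 15995} = 49644 - \sqrt{121 + 15995} = 49644 - \sqrt{16116} = 49644 - 2 \sqrt{4029}$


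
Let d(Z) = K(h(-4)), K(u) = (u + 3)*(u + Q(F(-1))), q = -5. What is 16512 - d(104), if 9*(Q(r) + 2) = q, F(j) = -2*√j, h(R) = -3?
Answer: 16512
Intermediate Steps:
Q(r) = -23/9 (Q(r) = -2 + (⅑)*(-5) = -2 - 5/9 = -23/9)
K(u) = (3 + u)*(-23/9 + u) (K(u) = (u + 3)*(u - 23/9) = (3 + u)*(-23/9 + u))
d(Z) = 0 (d(Z) = -23/3 + (-3)² + (4/9)*(-3) = -23/3 + 9 - 4/3 = 0)
16512 - d(104) = 16512 - 1*0 = 16512 + 0 = 16512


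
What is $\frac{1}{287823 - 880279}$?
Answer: $- \frac{1}{592456} \approx -1.6879 \cdot 10^{-6}$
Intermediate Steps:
$\frac{1}{287823 - 880279} = \frac{1}{-592456} = - \frac{1}{592456}$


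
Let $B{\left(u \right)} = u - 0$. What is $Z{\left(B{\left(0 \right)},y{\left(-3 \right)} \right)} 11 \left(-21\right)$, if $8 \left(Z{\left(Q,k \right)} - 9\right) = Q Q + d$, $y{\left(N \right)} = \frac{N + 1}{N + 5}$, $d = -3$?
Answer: $- \frac{15939}{8} \approx -1992.4$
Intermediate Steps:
$B{\left(u \right)} = u$ ($B{\left(u \right)} = u + 0 = u$)
$y{\left(N \right)} = \frac{1 + N}{5 + N}$
$Z{\left(Q,k \right)} = \frac{69}{8} + \frac{Q^{2}}{8}$ ($Z{\left(Q,k \right)} = 9 + \frac{Q Q - 3}{8} = 9 + \frac{Q^{2} - 3}{8} = 9 + \frac{-3 + Q^{2}}{8} = 9 + \left(- \frac{3}{8} + \frac{Q^{2}}{8}\right) = \frac{69}{8} + \frac{Q^{2}}{8}$)
$Z{\left(B{\left(0 \right)},y{\left(-3 \right)} \right)} 11 \left(-21\right) = \left(\frac{69}{8} + \frac{0^{2}}{8}\right) 11 \left(-21\right) = \left(\frac{69}{8} + \frac{1}{8} \cdot 0\right) 11 \left(-21\right) = \left(\frac{69}{8} + 0\right) 11 \left(-21\right) = \frac{69}{8} \cdot 11 \left(-21\right) = \frac{759}{8} \left(-21\right) = - \frac{15939}{8}$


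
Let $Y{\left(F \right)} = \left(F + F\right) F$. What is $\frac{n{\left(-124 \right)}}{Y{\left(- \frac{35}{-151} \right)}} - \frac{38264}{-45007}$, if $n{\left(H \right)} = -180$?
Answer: $- \frac{18462308246}{11026715} \approx -1674.3$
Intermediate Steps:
$Y{\left(F \right)} = 2 F^{2}$ ($Y{\left(F \right)} = 2 F F = 2 F^{2}$)
$\frac{n{\left(-124 \right)}}{Y{\left(- \frac{35}{-151} \right)}} - \frac{38264}{-45007} = - \frac{180}{2 \left(- \frac{35}{-151}\right)^{2}} - \frac{38264}{-45007} = - \frac{180}{2 \left(\left(-35\right) \left(- \frac{1}{151}\right)\right)^{2}} - - \frac{38264}{45007} = - \frac{180}{2 \left(\frac{35}{151}\right)^{2}} + \frac{38264}{45007} = - \frac{180}{2 \cdot \frac{1225}{22801}} + \frac{38264}{45007} = - \frac{180}{\frac{2450}{22801}} + \frac{38264}{45007} = \left(-180\right) \frac{22801}{2450} + \frac{38264}{45007} = - \frac{410418}{245} + \frac{38264}{45007} = - \frac{18462308246}{11026715}$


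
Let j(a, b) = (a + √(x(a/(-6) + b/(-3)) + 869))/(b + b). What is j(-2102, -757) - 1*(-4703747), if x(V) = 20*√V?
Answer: 3560737530/757 - √(7821 + 240*√339)/4542 ≈ 4.7038e+6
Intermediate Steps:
j(a, b) = (a + √(869 + 20*√(-b/3 - a/6)))/(2*b) (j(a, b) = (a + √(20*√(a/(-6) + b/(-3)) + 869))/(b + b) = (a + √(20*√(a*(-⅙) + b*(-⅓)) + 869))/((2*b)) = (a + √(20*√(-a/6 - b/3) + 869))*(1/(2*b)) = (a + √(20*√(-b/3 - a/6) + 869))*(1/(2*b)) = (a + √(869 + 20*√(-b/3 - a/6)))*(1/(2*b)) = (a + √(869 + 20*√(-b/3 - a/6)))/(2*b))
j(-2102, -757) - 1*(-4703747) = ((½)*(-2102) + √(7821 + 30*√6*√(-1*(-2102) - 2*(-757)))/6)/(-757) - 1*(-4703747) = -(-1051 + √(7821 + 30*√6*√(2102 + 1514))/6)/757 + 4703747 = -(-1051 + √(7821 + 30*√6*√3616)/6)/757 + 4703747 = -(-1051 + √(7821 + 30*√6*(4*√226))/6)/757 + 4703747 = -(-1051 + √(7821 + 240*√339)/6)/757 + 4703747 = (1051/757 - √(7821 + 240*√339)/4542) + 4703747 = 3560737530/757 - √(7821 + 240*√339)/4542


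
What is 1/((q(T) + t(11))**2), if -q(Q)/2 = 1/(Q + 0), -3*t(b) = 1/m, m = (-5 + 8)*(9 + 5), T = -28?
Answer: 3969/16 ≈ 248.06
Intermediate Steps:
m = 42 (m = 3*14 = 42)
t(b) = -1/126 (t(b) = -1/3/42 = -1/3*1/42 = -1/126)
q(Q) = -2/Q (q(Q) = -2/(Q + 0) = -2/Q)
1/((q(T) + t(11))**2) = 1/((-2/(-28) - 1/126)**2) = 1/((-2*(-1/28) - 1/126)**2) = 1/((1/14 - 1/126)**2) = 1/((4/63)**2) = 1/(16/3969) = 3969/16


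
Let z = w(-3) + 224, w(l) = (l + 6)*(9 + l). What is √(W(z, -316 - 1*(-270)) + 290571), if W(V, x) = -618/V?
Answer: √35158782/11 ≈ 539.04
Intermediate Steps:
w(l) = (6 + l)*(9 + l)
z = 242 (z = (54 + (-3)² + 15*(-3)) + 224 = (54 + 9 - 45) + 224 = 18 + 224 = 242)
√(W(z, -316 - 1*(-270)) + 290571) = √(-618/242 + 290571) = √(-618*1/242 + 290571) = √(-309/121 + 290571) = √(35158782/121) = √35158782/11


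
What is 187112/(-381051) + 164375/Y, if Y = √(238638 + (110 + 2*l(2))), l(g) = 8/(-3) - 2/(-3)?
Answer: -187112/381051 + 164375*√59686/119372 ≈ 335.92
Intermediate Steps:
l(g) = -2 (l(g) = 8*(-⅓) - 2*(-⅓) = -8/3 + ⅔ = -2)
Y = 2*√59686 (Y = √(238638 + (110 + 2*(-2))) = √(238638 + (110 - 4)) = √(238638 + 106) = √238744 = 2*√59686 ≈ 488.61)
187112/(-381051) + 164375/Y = 187112/(-381051) + 164375/((2*√59686)) = 187112*(-1/381051) + 164375*(√59686/119372) = -187112/381051 + 164375*√59686/119372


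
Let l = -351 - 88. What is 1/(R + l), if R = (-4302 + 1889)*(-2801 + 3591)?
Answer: -1/1906709 ≈ -5.2446e-7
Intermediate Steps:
l = -439
R = -1906270 (R = -2413*790 = -1906270)
1/(R + l) = 1/(-1906270 - 439) = 1/(-1906709) = -1/1906709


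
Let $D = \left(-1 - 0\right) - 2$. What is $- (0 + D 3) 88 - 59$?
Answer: $733$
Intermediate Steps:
$D = -3$ ($D = \left(-1 + 0\right) - 2 = -1 - 2 = -3$)
$- (0 + D 3) 88 - 59 = - (0 - 9) 88 - 59 = \left(-1\right) \left(-9\right) 88 - 59 = 9 \cdot 88 - 59 = 792 - 59 = 733$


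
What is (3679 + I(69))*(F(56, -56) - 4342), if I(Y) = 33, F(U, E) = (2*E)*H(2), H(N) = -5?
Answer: -14038784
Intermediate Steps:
F(U, E) = -10*E (F(U, E) = (2*E)*(-5) = -10*E)
(3679 + I(69))*(F(56, -56) - 4342) = (3679 + 33)*(-10*(-56) - 4342) = 3712*(560 - 4342) = 3712*(-3782) = -14038784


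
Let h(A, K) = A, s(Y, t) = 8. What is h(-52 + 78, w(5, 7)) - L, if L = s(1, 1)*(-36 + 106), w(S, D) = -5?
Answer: -534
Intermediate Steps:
L = 560 (L = 8*(-36 + 106) = 8*70 = 560)
h(-52 + 78, w(5, 7)) - L = (-52 + 78) - 1*560 = 26 - 560 = -534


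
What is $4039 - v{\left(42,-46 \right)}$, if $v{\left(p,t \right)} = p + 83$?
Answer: $3914$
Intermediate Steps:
$v{\left(p,t \right)} = 83 + p$
$4039 - v{\left(42,-46 \right)} = 4039 - \left(83 + 42\right) = 4039 - 125 = 3914$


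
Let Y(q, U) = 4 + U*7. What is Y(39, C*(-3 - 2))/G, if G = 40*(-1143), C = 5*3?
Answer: 521/45720 ≈ 0.011395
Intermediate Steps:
C = 15
Y(q, U) = 4 + 7*U
G = -45720
Y(39, C*(-3 - 2))/G = (4 + 7*(15*(-3 - 2)))/(-45720) = (4 + 7*(15*(-5)))*(-1/45720) = (4 + 7*(-75))*(-1/45720) = (4 - 525)*(-1/45720) = -521*(-1/45720) = 521/45720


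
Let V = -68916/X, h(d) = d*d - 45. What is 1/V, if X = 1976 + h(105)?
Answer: -3239/17229 ≈ -0.18800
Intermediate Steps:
h(d) = -45 + d**2 (h(d) = d**2 - 45 = -45 + d**2)
X = 12956 (X = 1976 + (-45 + 105**2) = 1976 + (-45 + 11025) = 1976 + 10980 = 12956)
V = -17229/3239 (V = -68916/12956 = -68916*1/12956 = -17229/3239 ≈ -5.3192)
1/V = 1/(-17229/3239) = -3239/17229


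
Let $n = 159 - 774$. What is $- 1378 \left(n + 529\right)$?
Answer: $118508$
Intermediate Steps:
$n = -615$ ($n = 159 - 774 = -615$)
$- 1378 \left(n + 529\right) = - 1378 \left(-615 + 529\right) = \left(-1378\right) \left(-86\right) = 118508$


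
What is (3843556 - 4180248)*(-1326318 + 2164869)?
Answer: -282333413292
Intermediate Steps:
(3843556 - 4180248)*(-1326318 + 2164869) = -336692*838551 = -282333413292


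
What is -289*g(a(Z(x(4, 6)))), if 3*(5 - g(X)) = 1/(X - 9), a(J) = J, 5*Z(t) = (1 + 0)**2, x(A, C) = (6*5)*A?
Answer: -192185/132 ≈ -1455.9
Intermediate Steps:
x(A, C) = 30*A
Z(t) = 1/5 (Z(t) = (1 + 0)**2/5 = (1/5)*1**2 = (1/5)*1 = 1/5)
g(X) = 5 - 1/(3*(-9 + X)) (g(X) = 5 - 1/(3*(X - 9)) = 5 - 1/(3*(-9 + X)))
-289*g(a(Z(x(4, 6)))) = -289*(-136 + 15*(1/5))/(3*(-9 + 1/5)) = -289*(-136 + 3)/(3*(-44/5)) = -289*(-5)*(-133)/(3*44) = -289*665/132 = -192185/132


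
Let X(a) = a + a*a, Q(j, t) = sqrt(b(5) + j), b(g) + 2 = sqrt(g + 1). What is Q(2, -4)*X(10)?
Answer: 110*6**(1/4) ≈ 172.16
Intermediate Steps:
b(g) = -2 + sqrt(1 + g) (b(g) = -2 + sqrt(g + 1) = -2 + sqrt(1 + g))
Q(j, t) = sqrt(-2 + j + sqrt(6)) (Q(j, t) = sqrt((-2 + sqrt(1 + 5)) + j) = sqrt((-2 + sqrt(6)) + j) = sqrt(-2 + j + sqrt(6)))
X(a) = a + a**2
Q(2, -4)*X(10) = sqrt(-2 + 2 + sqrt(6))*(10*(1 + 10)) = sqrt(sqrt(6))*(10*11) = 6**(1/4)*110 = 110*6**(1/4)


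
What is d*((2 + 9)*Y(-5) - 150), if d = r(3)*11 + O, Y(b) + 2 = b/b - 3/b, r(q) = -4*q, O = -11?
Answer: 110396/5 ≈ 22079.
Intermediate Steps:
Y(b) = -1 - 3/b (Y(b) = -2 + (b/b - 3/b) = -2 + (1 - 3/b) = -1 - 3/b)
d = -143 (d = -4*3*11 - 11 = -12*11 - 11 = -132 - 11 = -143)
d*((2 + 9)*Y(-5) - 150) = -143*((2 + 9)*((-3 - 1*(-5))/(-5)) - 150) = -143*(11*(-(-3 + 5)/5) - 150) = -143*(11*(-1/5*2) - 150) = -143*(11*(-2/5) - 150) = -143*(-22/5 - 150) = -143*(-772/5) = 110396/5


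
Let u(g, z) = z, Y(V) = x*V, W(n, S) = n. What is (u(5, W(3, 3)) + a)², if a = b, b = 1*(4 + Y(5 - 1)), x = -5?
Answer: 169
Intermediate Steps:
Y(V) = -5*V
b = -16 (b = 1*(4 - 5*(5 - 1)) = 1*(4 - 5*4) = 1*(4 - 20) = 1*(-16) = -16)
a = -16
(u(5, W(3, 3)) + a)² = (3 - 16)² = (-13)² = 169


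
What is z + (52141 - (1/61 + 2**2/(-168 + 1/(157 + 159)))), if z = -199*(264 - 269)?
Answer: 172070704769/3238307 ≈ 53136.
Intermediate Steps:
z = 995 (z = -199*(-5) = 995)
z + (52141 - (1/61 + 2**2/(-168 + 1/(157 + 159)))) = 995 + (52141 - (1/61 + 2**2/(-168 + 1/(157 + 159)))) = 995 + (52141 - (1/61 + 4/(-168 + 1/316))) = 995 + (52141 - (1/61 + 4/(-53087/316))) = 995 + (52141 - (1/61 + 4*(-316/53087))) = 995 + (52141 - (1/61 - 1264/53087)) = 995 + (52141 - 1*(-24017/3238307)) = 995 + (52141 + 24017/3238307) = 995 + 168848589304/3238307 = 172070704769/3238307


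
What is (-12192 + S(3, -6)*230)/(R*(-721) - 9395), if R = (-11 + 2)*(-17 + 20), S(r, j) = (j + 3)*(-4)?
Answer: -1179/1259 ≈ -0.93646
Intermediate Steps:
S(r, j) = -12 - 4*j (S(r, j) = (3 + j)*(-4) = -12 - 4*j)
R = -27 (R = -9*3 = -27)
(-12192 + S(3, -6)*230)/(R*(-721) - 9395) = (-12192 + (-12 - 4*(-6))*230)/(-27*(-721) - 9395) = (-12192 + (-12 + 24)*230)/(19467 - 9395) = (-12192 + 12*230)/10072 = (-12192 + 2760)*(1/10072) = -9432*1/10072 = -1179/1259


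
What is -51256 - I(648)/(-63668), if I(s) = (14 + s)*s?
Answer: -815734508/15917 ≈ -51249.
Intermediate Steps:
I(s) = s*(14 + s)
-51256 - I(648)/(-63668) = -51256 - 648*(14 + 648)/(-63668) = -51256 - 648*662*(-1)/63668 = -51256 - 428976*(-1)/63668 = -51256 - 1*(-107244/15917) = -51256 + 107244/15917 = -815734508/15917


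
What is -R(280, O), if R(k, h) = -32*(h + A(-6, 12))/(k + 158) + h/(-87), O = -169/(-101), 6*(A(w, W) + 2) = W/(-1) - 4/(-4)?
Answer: -266677/1924353 ≈ -0.13858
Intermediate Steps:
A(w, W) = -11/6 - W/6 (A(w, W) = -2 + (W/(-1) - 4/(-4))/6 = -2 + (W*(-1) - 4*(-¼))/6 = -2 + (-W + 1)/6 = -2 + (1 - W)/6 = -2 + (⅙ - W/6) = -11/6 - W/6)
O = 169/101 (O = -169*(-1/101) = 169/101 ≈ 1.6733)
R(k, h) = -h/87 - 32*(-23/6 + h)/(158 + k) (R(k, h) = -32*(h + (-11/6 - ⅙*12))/(k + 158) + h/(-87) = -32*(h + (-11/6 - 2))/(158 + k) + h*(-1/87) = -32*(h - 23/6)/(158 + k) - h/87 = -32*(-23/6 + h)/(158 + k) - h/87 = -h/87 - 32*(-23/6 + h)/(158 + k))
-R(280, O) = -(10672 - 2942*169/101 - 1*169/101*280)/(87*(158 + 280)) = -(10672 - 497198/101 - 47320/101)/(87*438) = -533354/(87*438*101) = -1*266677/1924353 = -266677/1924353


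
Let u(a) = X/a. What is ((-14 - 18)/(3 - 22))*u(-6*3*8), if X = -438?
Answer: 292/57 ≈ 5.1228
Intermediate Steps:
u(a) = -438/a
((-14 - 18)/(3 - 22))*u(-6*3*8) = ((-14 - 18)/(3 - 22))*(-438/(-6*3*8)) = (-32/(-19))*(-438/((-18*8))) = (-32*(-1/19))*(-438/(-144)) = 32*(-438*(-1/144))/19 = (32/19)*(73/24) = 292/57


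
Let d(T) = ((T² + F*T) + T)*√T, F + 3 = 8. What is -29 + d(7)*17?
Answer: -29 + 1547*√7 ≈ 4064.0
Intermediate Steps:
F = 5 (F = -3 + 8 = 5)
d(T) = √T*(T² + 6*T) (d(T) = ((T² + 5*T) + T)*√T = (T² + 6*T)*√T = √T*(T² + 6*T))
-29 + d(7)*17 = -29 + (7^(3/2)*(6 + 7))*17 = -29 + ((7*√7)*13)*17 = -29 + (91*√7)*17 = -29 + 1547*√7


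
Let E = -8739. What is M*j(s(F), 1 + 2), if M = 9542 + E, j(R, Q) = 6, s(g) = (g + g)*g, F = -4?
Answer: 4818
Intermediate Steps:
s(g) = 2*g**2 (s(g) = (2*g)*g = 2*g**2)
M = 803 (M = 9542 - 8739 = 803)
M*j(s(F), 1 + 2) = 803*6 = 4818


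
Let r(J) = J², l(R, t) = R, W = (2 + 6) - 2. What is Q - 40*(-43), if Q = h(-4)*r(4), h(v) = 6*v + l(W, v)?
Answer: 1432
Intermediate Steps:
W = 6 (W = 8 - 2 = 6)
h(v) = 6 + 6*v (h(v) = 6*v + 6 = 6 + 6*v)
Q = -288 (Q = (6 + 6*(-4))*4² = (6 - 24)*16 = -18*16 = -288)
Q - 40*(-43) = -288 - 40*(-43) = -288 + 1720 = 1432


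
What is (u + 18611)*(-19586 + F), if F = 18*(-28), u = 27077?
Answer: -917871920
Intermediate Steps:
F = -504
(u + 18611)*(-19586 + F) = (27077 + 18611)*(-19586 - 504) = 45688*(-20090) = -917871920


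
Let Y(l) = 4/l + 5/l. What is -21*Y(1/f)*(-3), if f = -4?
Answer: -2268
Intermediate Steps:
Y(l) = 9/l
-21*Y(1/f)*(-3) = -189/(1/(-4))*(-3) = -189/(-¼)*(-3) = -189*(-4)*(-3) = -21*(-36)*(-3) = 756*(-3) = -2268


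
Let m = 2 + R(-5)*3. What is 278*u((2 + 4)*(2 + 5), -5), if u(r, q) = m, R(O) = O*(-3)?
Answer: 13066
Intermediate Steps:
R(O) = -3*O
m = 47 (m = 2 - 3*(-5)*3 = 2 + 15*3 = 2 + 45 = 47)
u(r, q) = 47
278*u((2 + 4)*(2 + 5), -5) = 278*47 = 13066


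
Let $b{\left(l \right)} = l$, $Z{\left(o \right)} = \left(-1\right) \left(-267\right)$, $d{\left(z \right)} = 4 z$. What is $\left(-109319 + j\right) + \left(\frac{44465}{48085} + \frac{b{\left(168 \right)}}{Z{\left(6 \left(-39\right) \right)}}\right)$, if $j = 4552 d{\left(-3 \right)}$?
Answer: $- \frac{140319614930}{855913} \approx -1.6394 \cdot 10^{5}$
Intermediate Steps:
$Z{\left(o \right)} = 267$
$j = -54624$ ($j = 4552 \cdot 4 \left(-3\right) = 4552 \left(-12\right) = -54624$)
$\left(-109319 + j\right) + \left(\frac{44465}{48085} + \frac{b{\left(168 \right)}}{Z{\left(6 \left(-39\right) \right)}}\right) = \left(-109319 - 54624\right) + \left(\frac{44465}{48085} + \frac{168}{267}\right) = -163943 + \left(44465 \cdot \frac{1}{48085} + 168 \cdot \frac{1}{267}\right) = -163943 + \left(\frac{8893}{9617} + \frac{56}{89}\right) = -163943 + \frac{1330029}{855913} = - \frac{140319614930}{855913}$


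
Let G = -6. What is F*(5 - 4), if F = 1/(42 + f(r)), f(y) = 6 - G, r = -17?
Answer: 1/54 ≈ 0.018519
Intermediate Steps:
f(y) = 12 (f(y) = 6 - 1*(-6) = 6 + 6 = 12)
F = 1/54 (F = 1/(42 + 12) = 1/54 ≈ 0.018519)
F*(5 - 4) = (5 - 4)/54 = (1/54)*1 = 1/54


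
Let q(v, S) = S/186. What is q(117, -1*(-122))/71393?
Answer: 61/6639549 ≈ 9.1874e-6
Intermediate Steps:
q(v, S) = S/186 (q(v, S) = S*(1/186) = S/186)
q(117, -1*(-122))/71393 = ((-1*(-122))/186)/71393 = ((1/186)*122)*(1/71393) = (61/93)*(1/71393) = 61/6639549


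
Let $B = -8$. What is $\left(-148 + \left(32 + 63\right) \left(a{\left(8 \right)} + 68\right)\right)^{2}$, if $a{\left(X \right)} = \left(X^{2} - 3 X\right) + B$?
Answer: $87459904$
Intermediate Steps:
$a{\left(X \right)} = -8 + X^{2} - 3 X$ ($a{\left(X \right)} = \left(X^{2} - 3 X\right) - 8 = -8 + X^{2} - 3 X$)
$\left(-148 + \left(32 + 63\right) \left(a{\left(8 \right)} + 68\right)\right)^{2} = \left(-148 + \left(32 + 63\right) \left(\left(-8 + 8^{2} - 24\right) + 68\right)\right)^{2} = \left(-148 + 95 \left(\left(-8 + 64 - 24\right) + 68\right)\right)^{2} = \left(-148 + 95 \left(32 + 68\right)\right)^{2} = \left(-148 + 95 \cdot 100\right)^{2} = \left(-148 + 9500\right)^{2} = 9352^{2} = 87459904$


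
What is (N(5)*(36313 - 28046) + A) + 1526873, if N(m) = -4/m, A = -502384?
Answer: 5089377/5 ≈ 1.0179e+6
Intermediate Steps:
(N(5)*(36313 - 28046) + A) + 1526873 = ((-4/5)*(36313 - 28046) - 502384) + 1526873 = (-4*⅕*8267 - 502384) + 1526873 = (-⅘*8267 - 502384) + 1526873 = (-33068/5 - 502384) + 1526873 = -2544988/5 + 1526873 = 5089377/5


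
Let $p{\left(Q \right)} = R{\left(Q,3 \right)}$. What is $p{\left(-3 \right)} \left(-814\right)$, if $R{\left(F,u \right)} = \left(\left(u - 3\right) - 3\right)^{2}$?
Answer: $-7326$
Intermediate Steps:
$R{\left(F,u \right)} = \left(-6 + u\right)^{2}$ ($R{\left(F,u \right)} = \left(\left(-3 + u\right) - 3\right)^{2} = \left(-6 + u\right)^{2}$)
$p{\left(Q \right)} = 9$ ($p{\left(Q \right)} = \left(-6 + 3\right)^{2} = \left(-3\right)^{2} = 9$)
$p{\left(-3 \right)} \left(-814\right) = 9 \left(-814\right) = -7326$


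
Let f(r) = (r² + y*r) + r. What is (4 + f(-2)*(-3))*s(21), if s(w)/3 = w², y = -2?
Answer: -18522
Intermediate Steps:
s(w) = 3*w²
f(r) = r² - r (f(r) = (r² - 2*r) + r = r² - r)
(4 + f(-2)*(-3))*s(21) = (4 - 2*(-1 - 2)*(-3))*(3*21²) = (4 - 2*(-3)*(-3))*(3*441) = (4 + 6*(-3))*1323 = (4 - 18)*1323 = -14*1323 = -18522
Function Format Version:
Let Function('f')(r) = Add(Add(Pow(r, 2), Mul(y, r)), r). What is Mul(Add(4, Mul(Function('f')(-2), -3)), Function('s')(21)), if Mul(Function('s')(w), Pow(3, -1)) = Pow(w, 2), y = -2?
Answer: -18522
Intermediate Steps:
Function('s')(w) = Mul(3, Pow(w, 2))
Function('f')(r) = Add(Pow(r, 2), Mul(-1, r)) (Function('f')(r) = Add(Add(Pow(r, 2), Mul(-2, r)), r) = Add(Pow(r, 2), Mul(-1, r)))
Mul(Add(4, Mul(Function('f')(-2), -3)), Function('s')(21)) = Mul(Add(4, Mul(Mul(-2, Add(-1, -2)), -3)), Mul(3, Pow(21, 2))) = Mul(Add(4, Mul(Mul(-2, -3), -3)), Mul(3, 441)) = Mul(Add(4, Mul(6, -3)), 1323) = Mul(Add(4, -18), 1323) = Mul(-14, 1323) = -18522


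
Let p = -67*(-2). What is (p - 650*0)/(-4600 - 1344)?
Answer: -67/2972 ≈ -0.022544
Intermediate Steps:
p = 134
(p - 650*0)/(-4600 - 1344) = (134 - 650*0)/(-4600 - 1344) = (134 + 0)/(-5944) = 134*(-1/5944) = -67/2972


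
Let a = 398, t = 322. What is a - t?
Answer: 76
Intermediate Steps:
a - t = 398 - 1*322 = 398 - 322 = 76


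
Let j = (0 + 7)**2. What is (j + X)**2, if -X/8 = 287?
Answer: 5049009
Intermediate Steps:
X = -2296 (X = -8*287 = -2296)
j = 49 (j = 7**2 = 49)
(j + X)**2 = (49 - 2296)**2 = (-2247)**2 = 5049009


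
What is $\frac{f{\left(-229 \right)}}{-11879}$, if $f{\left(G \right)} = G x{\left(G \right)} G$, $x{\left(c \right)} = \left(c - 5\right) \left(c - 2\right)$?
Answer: $- \frac{404949402}{1697} \approx -2.3863 \cdot 10^{5}$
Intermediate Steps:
$x{\left(c \right)} = \left(-5 + c\right) \left(-2 + c\right)$
$f{\left(G \right)} = G^{2} \left(10 + G^{2} - 7 G\right)$ ($f{\left(G \right)} = G \left(10 + G^{2} - 7 G\right) G = G^{2} \left(10 + G^{2} - 7 G\right)$)
$\frac{f{\left(-229 \right)}}{-11879} = \frac{\left(-229\right)^{2} \left(10 + \left(-229\right)^{2} - -1603\right)}{-11879} = 52441 \left(10 + 52441 + 1603\right) \left(- \frac{1}{11879}\right) = 52441 \cdot 54054 \left(- \frac{1}{11879}\right) = 2834645814 \left(- \frac{1}{11879}\right) = - \frac{404949402}{1697}$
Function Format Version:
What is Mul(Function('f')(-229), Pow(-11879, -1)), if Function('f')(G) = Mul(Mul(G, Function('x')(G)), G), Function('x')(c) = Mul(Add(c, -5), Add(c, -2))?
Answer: Rational(-404949402, 1697) ≈ -2.3863e+5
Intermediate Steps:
Function('x')(c) = Mul(Add(-5, c), Add(-2, c))
Function('f')(G) = Mul(Pow(G, 2), Add(10, Pow(G, 2), Mul(-7, G))) (Function('f')(G) = Mul(Mul(G, Add(10, Pow(G, 2), Mul(-7, G))), G) = Mul(Pow(G, 2), Add(10, Pow(G, 2), Mul(-7, G))))
Mul(Function('f')(-229), Pow(-11879, -1)) = Mul(Mul(Pow(-229, 2), Add(10, Pow(-229, 2), Mul(-7, -229))), Pow(-11879, -1)) = Mul(Mul(52441, Add(10, 52441, 1603)), Rational(-1, 11879)) = Mul(Mul(52441, 54054), Rational(-1, 11879)) = Mul(2834645814, Rational(-1, 11879)) = Rational(-404949402, 1697)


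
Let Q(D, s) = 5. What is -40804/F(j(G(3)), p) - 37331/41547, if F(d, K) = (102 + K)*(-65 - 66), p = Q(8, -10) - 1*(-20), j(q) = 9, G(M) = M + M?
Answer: 1074207941/691217439 ≈ 1.5541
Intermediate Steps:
G(M) = 2*M
p = 25 (p = 5 - 1*(-20) = 5 + 20 = 25)
F(d, K) = -13362 - 131*K (F(d, K) = (102 + K)*(-131) = -13362 - 131*K)
-40804/F(j(G(3)), p) - 37331/41547 = -40804/(-13362 - 131*25) - 37331/41547 = -40804/(-13362 - 3275) - 37331*1/41547 = -40804/(-16637) - 37331/41547 = -40804*(-1/16637) - 37331/41547 = 40804/16637 - 37331/41547 = 1074207941/691217439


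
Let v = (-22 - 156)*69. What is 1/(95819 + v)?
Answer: 1/83537 ≈ 1.1971e-5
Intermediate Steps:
v = -12282 (v = -178*69 = -12282)
1/(95819 + v) = 1/(95819 - 12282) = 1/83537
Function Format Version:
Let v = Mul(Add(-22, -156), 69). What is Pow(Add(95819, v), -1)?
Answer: Rational(1, 83537) ≈ 1.1971e-5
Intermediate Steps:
v = -12282 (v = Mul(-178, 69) = -12282)
Pow(Add(95819, v), -1) = Pow(Add(95819, -12282), -1) = Pow(83537, -1) = Rational(1, 83537)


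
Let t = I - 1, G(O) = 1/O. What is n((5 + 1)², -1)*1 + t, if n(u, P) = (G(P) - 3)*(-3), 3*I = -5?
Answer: 28/3 ≈ 9.3333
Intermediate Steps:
I = -5/3 (I = (⅓)*(-5) = -5/3 ≈ -1.6667)
n(u, P) = 9 - 3/P (n(u, P) = (1/P - 3)*(-3) = (-3 + 1/P)*(-3) = 9 - 3/P)
t = -8/3 (t = -5/3 - 1 = -8/3 ≈ -2.6667)
n((5 + 1)², -1)*1 + t = (9 - 3/(-1))*1 - 8/3 = (9 - 3*(-1))*1 - 8/3 = (9 + 3)*1 - 8/3 = 12*1 - 8/3 = 12 - 8/3 = 28/3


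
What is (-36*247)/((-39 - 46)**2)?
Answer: -8892/7225 ≈ -1.2307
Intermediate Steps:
(-36*247)/((-39 - 46)**2) = -8892/((-85)**2) = -8892/7225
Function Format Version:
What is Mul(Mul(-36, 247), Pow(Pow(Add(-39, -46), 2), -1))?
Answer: Rational(-8892, 7225) ≈ -1.2307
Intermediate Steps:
Mul(Mul(-36, 247), Pow(Pow(Add(-39, -46), 2), -1)) = Mul(-8892, Pow(Pow(-85, 2), -1)) = Mul(-8892, Pow(7225, -1)) = Mul(-8892, Rational(1, 7225)) = Rational(-8892, 7225)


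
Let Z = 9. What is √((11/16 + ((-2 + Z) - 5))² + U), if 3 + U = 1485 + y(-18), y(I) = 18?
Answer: √385849/16 ≈ 38.823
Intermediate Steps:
U = 1500 (U = -3 + (1485 + 18) = -3 + 1503 = 1500)
√((11/16 + ((-2 + Z) - 5))² + U) = √((11/16 + ((-2 + 9) - 5))² + 1500) = √((11*(1/16) + (7 - 5))² + 1500) = √((11/16 + 2)² + 1500) = √((43/16)² + 1500) = √(1849/256 + 1500) = √(385849/256) = √385849/16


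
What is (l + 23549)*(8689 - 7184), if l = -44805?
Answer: -31990280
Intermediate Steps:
(l + 23549)*(8689 - 7184) = (-44805 + 23549)*(8689 - 7184) = -21256*1505 = -31990280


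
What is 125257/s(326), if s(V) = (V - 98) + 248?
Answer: 125257/476 ≈ 263.15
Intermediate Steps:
s(V) = 150 + V (s(V) = (-98 + V) + 248 = 150 + V)
125257/s(326) = 125257/(150 + 326) = 125257/476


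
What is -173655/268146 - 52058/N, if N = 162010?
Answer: -2338499501/2413462970 ≈ -0.96894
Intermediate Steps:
-173655/268146 - 52058/N = -173655/268146 - 52058/162010 = -173655*1/268146 - 52058*1/162010 = -19295/29794 - 26029/81005 = -2338499501/2413462970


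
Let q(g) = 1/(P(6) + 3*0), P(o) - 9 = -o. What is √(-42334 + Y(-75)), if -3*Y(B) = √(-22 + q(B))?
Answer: √(-381006 - I*√195)/3 ≈ 0.0037705 - 205.75*I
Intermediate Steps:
P(o) = 9 - o
q(g) = ⅓ (q(g) = 1/((9 - 1*6) + 3*0) = 1/((9 - 6) + 0) = 1/(3 + 0) = 1/3 = ⅓)
Y(B) = -I*√195/9 (Y(B) = -√(-22 + ⅓)/3 = -I*√195/9)
√(-42334 + Y(-75)) = √(-42334 - I*√195/9)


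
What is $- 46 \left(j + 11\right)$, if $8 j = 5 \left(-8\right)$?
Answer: $-276$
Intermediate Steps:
$j = -5$ ($j = \frac{5 \left(-8\right)}{8} = \frac{1}{8} \left(-40\right) = -5$)
$- 46 \left(j + 11\right) = - 46 \left(-5 + 11\right) = \left(-46\right) 6 = -276$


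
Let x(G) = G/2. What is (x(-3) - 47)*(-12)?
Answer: 582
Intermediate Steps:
x(G) = G/2 (x(G) = G*(½) = G/2)
(x(-3) - 47)*(-12) = ((½)*(-3) - 47)*(-12) = (-3/2 - 47)*(-12) = -97/2*(-12) = 582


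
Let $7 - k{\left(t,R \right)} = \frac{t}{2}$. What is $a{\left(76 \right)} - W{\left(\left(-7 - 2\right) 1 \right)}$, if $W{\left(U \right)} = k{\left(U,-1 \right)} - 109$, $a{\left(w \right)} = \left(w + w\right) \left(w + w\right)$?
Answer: $\frac{46403}{2} \approx 23202.0$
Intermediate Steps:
$k{\left(t,R \right)} = 7 - \frac{t}{2}$
$a{\left(w \right)} = 4 w^{2}$ ($a{\left(w \right)} = 2 w 2 w = 4 w^{2}$)
$W{\left(U \right)} = -102 - \frac{U}{2}$ ($W{\left(U \right)} = \left(7 - \frac{U}{2}\right) - 109 = -102 - \frac{U}{2}$)
$a{\left(76 \right)} - W{\left(\left(-7 - 2\right) 1 \right)} = 4 \cdot 76^{2} - \left(-102 - \frac{\left(-7 - 2\right) 1}{2}\right) = 4 \cdot 5776 - \left(-102 - \frac{\left(-9\right) 1}{2}\right) = 23104 - \left(-102 - - \frac{9}{2}\right) = 23104 - \left(-102 + \frac{9}{2}\right) = 23104 - - \frac{195}{2} = 23104 + \frac{195}{2} = \frac{46403}{2}$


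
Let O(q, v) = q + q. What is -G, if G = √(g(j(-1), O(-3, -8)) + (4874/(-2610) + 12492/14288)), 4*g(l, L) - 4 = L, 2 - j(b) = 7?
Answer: -I*√901238777815/776910 ≈ -1.2219*I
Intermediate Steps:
j(b) = -5 (j(b) = 2 - 1*7 = 2 - 7 = -5)
O(q, v) = 2*q
g(l, L) = 1 + L/4
G = I*√901238777815/776910 (G = √((1 + (2*(-3))/4) + (4874/(-2610) + 12492/14288)) = √((1 + (¼)*(-6)) + (4874*(-1/2610) + 12492*(1/14288))) = √((1 - 3/2) + (-2437/1305 + 3123/3572)) = √(-½ - 4629449/4661460) = √(-6960179/4661460) = I*√901238777815/776910 ≈ 1.2219*I)
-G = -I*√901238777815/776910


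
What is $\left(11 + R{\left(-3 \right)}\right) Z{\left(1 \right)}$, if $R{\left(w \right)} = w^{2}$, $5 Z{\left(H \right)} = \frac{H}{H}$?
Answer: $4$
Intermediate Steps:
$Z{\left(H \right)} = \frac{1}{5}$ ($Z{\left(H \right)} = \frac{H \frac{1}{H}}{5} = \frac{1}{5} \cdot 1 = \frac{1}{5}$)
$\left(11 + R{\left(-3 \right)}\right) Z{\left(1 \right)} = \left(11 + \left(-3\right)^{2}\right) \frac{1}{5} = \left(11 + 9\right) \frac{1}{5} = 20 \cdot \frac{1}{5} = 4$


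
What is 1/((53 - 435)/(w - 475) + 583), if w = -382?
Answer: 857/500013 ≈ 0.0017140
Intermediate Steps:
1/((53 - 435)/(w - 475) + 583) = 1/((53 - 435)/(-382 - 475) + 583) = 1/(-382/(-857) + 583) = 1/(-382*(-1/857) + 583) = 1/(382/857 + 583) = 1/(500013/857) = 857/500013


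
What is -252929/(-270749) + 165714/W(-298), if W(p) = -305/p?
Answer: 13370413279573/82578445 ≈ 1.6191e+5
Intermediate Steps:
-252929/(-270749) + 165714/W(-298) = -252929/(-270749) + 165714/((-305/(-298))) = -252929*(-1/270749) + 165714/((-305*(-1/298))) = 252929/270749 + 165714/(305/298) = 252929/270749 + 165714*(298/305) = 252929/270749 + 49382772/305 = 13370413279573/82578445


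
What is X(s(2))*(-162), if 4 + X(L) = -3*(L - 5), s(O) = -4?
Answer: -3726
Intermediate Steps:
X(L) = 11 - 3*L (X(L) = -4 - 3*(L - 5) = -4 - 3*(-5 + L) = -4 + (15 - 3*L) = 11 - 3*L)
X(s(2))*(-162) = (11 - 3*(-4))*(-162) = (11 + 12)*(-162) = 23*(-162) = -3726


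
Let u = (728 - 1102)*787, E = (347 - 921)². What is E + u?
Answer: 35138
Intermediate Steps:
E = 329476 (E = (-574)² = 329476)
u = -294338 (u = -374*787 = -294338)
E + u = 329476 - 294338 = 35138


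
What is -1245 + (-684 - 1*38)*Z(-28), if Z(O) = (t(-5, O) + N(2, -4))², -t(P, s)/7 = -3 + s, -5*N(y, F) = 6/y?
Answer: -845293853/25 ≈ -3.3812e+7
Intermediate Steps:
N(y, F) = -6/(5*y)
t(P, s) = 21 - 7*s (t(P, s) = -7*(-3 + s) = 21 - 7*s)
Z(O) = (102/5 - 7*O)² (Z(O) = ((21 - 7*O) - 6/5/2)² = ((21 - 7*O) - 6/5*½)² = ((21 - 7*O) - ⅗)² = (102/5 - 7*O)²)
-1245 + (-684 - 1*38)*Z(-28) = -1245 + (-684 - 1*38)*((-102 + 35*(-28))²/25) = -1245 + (-684 - 38)*((-102 - 980)²/25) = -1245 - 722*(-1082)²/25 = -1245 - 722*1170724/25 = -1245 - 845262728/25 = -845293853/25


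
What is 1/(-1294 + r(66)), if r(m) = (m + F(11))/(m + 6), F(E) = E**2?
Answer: -72/92981 ≈ -0.00077435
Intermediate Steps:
r(m) = (121 + m)/(6 + m) (r(m) = (m + 11**2)/(m + 6) = (m + 121)/(6 + m) = (121 + m)/(6 + m))
1/(-1294 + r(66)) = 1/(-1294 + (121 + 66)/(6 + 66)) = 1/(-1294 + 187/72) = 1/(-92981/72) = -72/92981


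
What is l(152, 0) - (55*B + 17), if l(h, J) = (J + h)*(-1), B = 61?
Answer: -3524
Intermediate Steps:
l(h, J) = -J - h
l(152, 0) - (55*B + 17) = (-1*0 - 1*152) - (55*61 + 17) = (0 - 152) - (3355 + 17) = -152 - 1*3372 = -152 - 3372 = -3524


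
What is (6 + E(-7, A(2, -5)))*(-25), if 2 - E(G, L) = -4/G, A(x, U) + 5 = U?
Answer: -1300/7 ≈ -185.71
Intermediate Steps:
A(x, U) = -5 + U
E(G, L) = 2 + 4/G (E(G, L) = 2 - (-4)/G = 2 + 4/G)
(6 + E(-7, A(2, -5)))*(-25) = (6 + (2 + 4/(-7)))*(-25) = (6 + (2 + 4*(-⅐)))*(-25) = (6 + (2 - 4/7))*(-25) = (6 + 10/7)*(-25) = (52/7)*(-25) = -1300/7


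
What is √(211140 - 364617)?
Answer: 3*I*√17053 ≈ 391.76*I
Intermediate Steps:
√(211140 - 364617) = √(-153477) = 3*I*√17053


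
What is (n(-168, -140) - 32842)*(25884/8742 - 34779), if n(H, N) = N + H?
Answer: 1679667040350/1457 ≈ 1.1528e+9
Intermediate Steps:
n(H, N) = H + N
(n(-168, -140) - 32842)*(25884/8742 - 34779) = ((-168 - 140) - 32842)*(25884/8742 - 34779) = (-308 - 32842)*(25884*(1/8742) - 34779) = -33150*(4314/1457 - 34779) = -33150*(-50668689/1457) = 1679667040350/1457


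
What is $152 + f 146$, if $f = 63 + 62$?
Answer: $18402$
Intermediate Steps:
$f = 125$
$152 + f 146 = 152 + 125 \cdot 146 = 152 + 18250 = 18402$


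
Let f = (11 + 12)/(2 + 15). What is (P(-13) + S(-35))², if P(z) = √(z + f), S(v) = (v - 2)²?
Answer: 31860539/17 + 8214*I*√374/17 ≈ 1.8742e+6 + 9344.2*I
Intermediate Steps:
S(v) = (-2 + v)²
f = 23/17 ≈ 1.3529
P(z) = √(23/17 + z) (P(z) = √(z + 23/17) = √(23/17 + z))
(P(-13) + S(-35))² = (√(391 + 289*(-13))/17 + (-2 - 35)²)² = (√(391 - 3757)/17 + (-37)²)² = (√(-3366)/17 + 1369)² = ((3*I*√374)/17 + 1369)² = (3*I*√374/17 + 1369)² = (1369 + 3*I*√374/17)²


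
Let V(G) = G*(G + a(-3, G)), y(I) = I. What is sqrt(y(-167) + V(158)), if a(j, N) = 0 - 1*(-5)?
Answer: 3*sqrt(2843) ≈ 159.96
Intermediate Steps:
a(j, N) = 5 (a(j, N) = 0 + 5 = 5)
V(G) = G*(5 + G) (V(G) = G*(G + 5) = G*(5 + G))
sqrt(y(-167) + V(158)) = sqrt(-167 + 158*(5 + 158)) = sqrt(-167 + 158*163) = sqrt(-167 + 25754) = sqrt(25587) = 3*sqrt(2843)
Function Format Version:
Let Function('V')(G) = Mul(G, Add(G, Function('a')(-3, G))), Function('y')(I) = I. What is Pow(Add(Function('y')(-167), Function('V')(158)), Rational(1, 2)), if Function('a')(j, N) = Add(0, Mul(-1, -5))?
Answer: Mul(3, Pow(2843, Rational(1, 2))) ≈ 159.96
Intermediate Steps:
Function('a')(j, N) = 5 (Function('a')(j, N) = Add(0, 5) = 5)
Function('V')(G) = Mul(G, Add(5, G)) (Function('V')(G) = Mul(G, Add(G, 5)) = Mul(G, Add(5, G)))
Pow(Add(Function('y')(-167), Function('V')(158)), Rational(1, 2)) = Pow(Add(-167, Mul(158, Add(5, 158))), Rational(1, 2)) = Pow(Add(-167, Mul(158, 163)), Rational(1, 2)) = Pow(Add(-167, 25754), Rational(1, 2)) = Pow(25587, Rational(1, 2)) = Mul(3, Pow(2843, Rational(1, 2)))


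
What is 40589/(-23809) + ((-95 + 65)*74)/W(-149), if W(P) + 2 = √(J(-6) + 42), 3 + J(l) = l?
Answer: -3685829/23809 - 2220*√33/29 ≈ -594.56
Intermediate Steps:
J(l) = -3 + l
W(P) = -2 + √33 (W(P) = -2 + √((-3 - 6) + 42) = -2 + √(-9 + 42) = -2 + √33)
40589/(-23809) + ((-95 + 65)*74)/W(-149) = 40589/(-23809) + ((-95 + 65)*74)/(-2 + √33) = 40589*(-1/23809) + (-30*74)/(-2 + √33) = -40589/23809 - 2220/(-2 + √33)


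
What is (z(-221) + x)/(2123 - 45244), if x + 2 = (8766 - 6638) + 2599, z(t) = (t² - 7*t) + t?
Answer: -54892/43121 ≈ -1.2730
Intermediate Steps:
z(t) = t² - 6*t
x = 4725 (x = -2 + ((8766 - 6638) + 2599) = -2 + (2128 + 2599) = -2 + 4727 = 4725)
(z(-221) + x)/(2123 - 45244) = (-221*(-6 - 221) + 4725)/(2123 - 45244) = (-221*(-227) + 4725)/(-43121) = (50167 + 4725)*(-1/43121) = 54892*(-1/43121) = -54892/43121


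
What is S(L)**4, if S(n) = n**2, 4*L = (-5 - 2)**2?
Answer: 33232930569601/65536 ≈ 5.0709e+8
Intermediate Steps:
L = 49/4 (L = (-5 - 2)**2/4 = (1/4)*(-7)**2 = (1/4)*49 = 49/4 ≈ 12.250)
S(L)**4 = ((49/4)**2)**4 = (2401/16)**4 = 33232930569601/65536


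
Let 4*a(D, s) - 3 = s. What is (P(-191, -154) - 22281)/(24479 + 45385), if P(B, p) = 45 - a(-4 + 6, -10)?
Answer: -88937/279456 ≈ -0.31825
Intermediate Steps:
a(D, s) = ¾ + s/4
P(B, p) = 187/4 (P(B, p) = 45 - (¾ + (¼)*(-10)) = 45 - (¾ - 5/2) = 45 - 1*(-7/4) = 45 + 7/4 = 187/4)
(P(-191, -154) - 22281)/(24479 + 45385) = (187/4 - 22281)/(24479 + 45385) = -88937/4/69864 = -88937/4*1/69864 = -88937/279456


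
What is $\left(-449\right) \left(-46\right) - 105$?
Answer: $20549$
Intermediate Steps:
$\left(-449\right) \left(-46\right) - 105 = 20654 + \left(-126 + 21\right) = 20654 - 105 = 20549$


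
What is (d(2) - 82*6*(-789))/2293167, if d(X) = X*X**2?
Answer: 388196/2293167 ≈ 0.16928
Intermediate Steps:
d(X) = X**3
(d(2) - 82*6*(-789))/2293167 = (2**3 - 82*6*(-789))/2293167 = (8 - 492*(-789))*(1/2293167) = (8 + 388188)*(1/2293167) = 388196*(1/2293167) = 388196/2293167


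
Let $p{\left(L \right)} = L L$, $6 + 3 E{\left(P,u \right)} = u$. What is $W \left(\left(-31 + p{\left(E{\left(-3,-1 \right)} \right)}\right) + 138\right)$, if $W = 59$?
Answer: $\frac{59708}{9} \approx 6634.2$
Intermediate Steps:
$E{\left(P,u \right)} = -2 + \frac{u}{3}$
$p{\left(L \right)} = L^{2}$
$W \left(\left(-31 + p{\left(E{\left(-3,-1 \right)} \right)}\right) + 138\right) = 59 \left(\left(-31 + \left(-2 + \frac{1}{3} \left(-1\right)\right)^{2}\right) + 138\right) = 59 \left(\left(-31 + \left(-2 - \frac{1}{3}\right)^{2}\right) + 138\right) = 59 \left(\left(-31 + \left(- \frac{7}{3}\right)^{2}\right) + 138\right) = 59 \left(\left(-31 + \frac{49}{9}\right) + 138\right) = 59 \left(- \frac{230}{9} + 138\right) = 59 \cdot \frac{1012}{9} = \frac{59708}{9}$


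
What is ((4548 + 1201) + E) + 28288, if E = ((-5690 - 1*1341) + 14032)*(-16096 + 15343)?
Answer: -5237716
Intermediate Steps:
E = -5271753 (E = ((-5690 - 1341) + 14032)*(-753) = (-7031 + 14032)*(-753) = 7001*(-753) = -5271753)
((4548 + 1201) + E) + 28288 = ((4548 + 1201) - 5271753) + 28288 = (5749 - 5271753) + 28288 = -5266004 + 28288 = -5237716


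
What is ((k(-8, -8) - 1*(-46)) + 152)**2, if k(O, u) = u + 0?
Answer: 36100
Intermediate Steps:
k(O, u) = u
((k(-8, -8) - 1*(-46)) + 152)**2 = ((-8 - 1*(-46)) + 152)**2 = ((-8 + 46) + 152)**2 = (38 + 152)**2 = 190**2 = 36100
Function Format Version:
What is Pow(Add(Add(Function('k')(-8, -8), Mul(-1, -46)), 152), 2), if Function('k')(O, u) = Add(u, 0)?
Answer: 36100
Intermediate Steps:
Function('k')(O, u) = u
Pow(Add(Add(Function('k')(-8, -8), Mul(-1, -46)), 152), 2) = Pow(Add(Add(-8, Mul(-1, -46)), 152), 2) = Pow(Add(Add(-8, 46), 152), 2) = Pow(Add(38, 152), 2) = Pow(190, 2) = 36100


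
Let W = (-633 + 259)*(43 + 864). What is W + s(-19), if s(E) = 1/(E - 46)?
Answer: -22049171/65 ≈ -3.3922e+5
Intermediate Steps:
s(E) = 1/(-46 + E)
W = -339218 (W = -374*907 = -339218)
W + s(-19) = -339218 + 1/(-46 - 19) = -339218 + 1/(-65) = -339218 - 1/65 = -22049171/65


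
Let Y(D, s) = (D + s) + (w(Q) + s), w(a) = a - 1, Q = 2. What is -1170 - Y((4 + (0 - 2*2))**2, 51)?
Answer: -1273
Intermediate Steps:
w(a) = -1 + a
Y(D, s) = 1 + D + 2*s (Y(D, s) = (D + s) + ((-1 + 2) + s) = (D + s) + (1 + s) = 1 + D + 2*s)
-1170 - Y((4 + (0 - 2*2))**2, 51) = -1170 - (1 + (4 + (0 - 2*2))**2 + 2*51) = -1170 - (1 + (4 + (0 - 4))**2 + 102) = -1170 - (1 + (4 - 4)**2 + 102) = -1170 - (1 + 0**2 + 102) = -1170 - (1 + 0 + 102) = -1170 - 1*103 = -1170 - 103 = -1273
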